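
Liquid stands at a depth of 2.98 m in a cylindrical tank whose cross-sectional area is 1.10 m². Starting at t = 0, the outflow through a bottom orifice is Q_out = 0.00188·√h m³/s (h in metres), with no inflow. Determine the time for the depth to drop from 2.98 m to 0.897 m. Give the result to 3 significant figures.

912 s

A dh/dt = −Q_out = −0.00188 √h.
∫ h^(−1/2) dh = −(0.00188/A) ∫ dt, giving 2√h = 2√h₀ − (0.00188/A) t.
t = 2A(√h₀ − √h)/0.00188 = 2·1.10·(√2.98 − √0.897)/0.00188
  = 2.2000 × (1.7263 − 0.94710) / 0.00188 = 911.79 s.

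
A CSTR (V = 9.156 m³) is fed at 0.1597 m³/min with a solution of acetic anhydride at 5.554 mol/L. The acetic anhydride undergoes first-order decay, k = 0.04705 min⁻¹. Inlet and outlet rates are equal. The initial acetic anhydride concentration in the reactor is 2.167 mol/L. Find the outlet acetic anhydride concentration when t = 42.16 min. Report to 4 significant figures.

1.546 mol/L

Accumulation = in − out − consumed: V dC/dt = Q C_in − Q C − k V C.
This is linear with rate a = Q/V + k = 0.0644921 min⁻¹.
C_ss = Q C_in/(Q + kV) = 1.50210 mol/L; C(t) = C_ss + (C₀ − C_ss) e^(−a t).
C(42.16) = 1.50210 + (0.664902)·e^(−0.0644921·42.16) = 1.50210 + (0.664902)·0.0659415 = 1.54594 mol/L.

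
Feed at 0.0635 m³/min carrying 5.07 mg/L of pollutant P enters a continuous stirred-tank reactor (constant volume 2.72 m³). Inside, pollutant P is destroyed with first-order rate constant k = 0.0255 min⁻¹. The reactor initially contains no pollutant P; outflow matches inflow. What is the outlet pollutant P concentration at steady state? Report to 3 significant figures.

Accumulation = in − out − consumed: V dC/dt = Q C_in − Q C − k V C.
Steady state (dC/dt = 0): C_ss = Q C_in/(Q + kV) = C_in/(1 + kV/Q).
C_ss = 0.0635·5.07/(0.0635 + 0.0255·2.72) = 0.32195/0.13286 = 2.4232 mg/L.

2.42 mg/L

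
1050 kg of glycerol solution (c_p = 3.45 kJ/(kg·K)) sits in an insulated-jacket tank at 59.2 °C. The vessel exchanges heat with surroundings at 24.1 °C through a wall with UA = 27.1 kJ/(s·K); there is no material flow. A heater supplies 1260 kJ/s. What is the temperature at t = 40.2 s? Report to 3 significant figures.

62.2 °C

Lumped-capacitance energy balance: M c_p dT/dt = UA(T_amb − T) + Q̇.
dT/dt = (T_ss − T)/τ with T_ss = T_amb + Q̇/UA = 24.1 + 1260/27.1 = 70.594 °C, τ = M c_p/UA = 1050·3.45/27.1 = 133.67 s.
Integrating: T(t) = T_ss + (T₀ − T_ss) e^(−t/τ).
T(40.2) = 70.594 + (-11.394)·0.74027 = 62.159 °C.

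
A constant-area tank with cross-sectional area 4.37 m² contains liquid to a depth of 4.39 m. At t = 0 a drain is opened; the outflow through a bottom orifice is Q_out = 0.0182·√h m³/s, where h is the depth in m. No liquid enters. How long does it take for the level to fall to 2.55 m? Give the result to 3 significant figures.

239 s

A dh/dt = −Q_out = −0.0182 √h.
∫ h^(−1/2) dh = −(0.0182/A) ∫ dt, giving 2√h = 2√h₀ − (0.0182/A) t.
t = 2A(√h₀ − √h)/0.0182 = 2·4.37·(√4.39 − √2.55)/0.0182
  = 8.7400 × (2.0952 − 1.5969) / 0.0182 = 239.32 s.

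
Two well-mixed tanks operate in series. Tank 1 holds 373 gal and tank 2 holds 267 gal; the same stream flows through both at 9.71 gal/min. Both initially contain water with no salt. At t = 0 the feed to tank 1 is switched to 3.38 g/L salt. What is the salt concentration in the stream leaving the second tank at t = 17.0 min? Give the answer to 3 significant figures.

Species balance on tank i: dCᵢ/dt = (Cᵢ₋₁ − Cᵢ)/τᵢ with τᵢ = Vᵢ/Q.
τ₁ = 373/9.71 = 38.414 min; τ₂ = 267/9.71 = 27.497 min.
Tank 1: C₁ = C_in(1 − e^(−t/τ₁)). Tank 2 (τ₁ ≠ τ₂): C₂ = C_in[1 − (τ₁ e^(−t/τ₁) − τ₂ e^(−t/τ₂))/(τ₁ − τ₂)].
At t = 17.0: e^(−t/τ₁) = 0.64240, e^(−t/τ₂) = 0.53889.
C₂ = 3.38·[1 − (38.414·0.64240 − 27.497·0.53889)/(10.917)] = 3.38·0.096884 = 0.32747 g/L.

0.327 g/L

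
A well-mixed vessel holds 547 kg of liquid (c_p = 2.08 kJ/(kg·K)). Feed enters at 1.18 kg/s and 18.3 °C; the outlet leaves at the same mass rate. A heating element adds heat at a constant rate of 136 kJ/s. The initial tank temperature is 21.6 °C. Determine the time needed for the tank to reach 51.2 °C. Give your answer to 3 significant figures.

M c_p dT/dt = ṁ c_p (T_in − T) + Q̇.
τ = M/ṁ = 463.56 s; T_ss = T_in + Q̇/(ṁ c_p) = 73.711 °C.
T(t) = T_ss + (T₀ − T_ss) e^(−t/τ). Set T = 51.2:
e^(−t/τ) = (51.2 − 73.711)/(21.6 − 73.711) = 0.43198
t = −463.56 · ln(0.43198) = 389.10 s.

389 s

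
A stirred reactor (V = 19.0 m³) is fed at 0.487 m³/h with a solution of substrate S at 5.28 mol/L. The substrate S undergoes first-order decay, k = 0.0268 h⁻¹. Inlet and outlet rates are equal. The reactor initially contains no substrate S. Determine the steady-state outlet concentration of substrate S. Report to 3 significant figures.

Species balance: V dC/dt = Q C_in − Q C − k V C.
Steady state (dC/dt = 0): C_ss = Q C_in/(Q + kV) = C_in/(1 + kV/Q).
C_ss = 0.487·5.28/(0.487 + 0.0268·19.0) = 2.5714/0.99620 = 2.5812 mol/L.

2.58 mol/L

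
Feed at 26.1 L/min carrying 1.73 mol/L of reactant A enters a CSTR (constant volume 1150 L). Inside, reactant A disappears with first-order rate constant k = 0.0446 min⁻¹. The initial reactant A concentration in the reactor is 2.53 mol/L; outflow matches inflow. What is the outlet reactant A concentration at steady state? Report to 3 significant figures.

V dC/dt = Q(C_in − C) − k V C.
Steady state (dC/dt = 0): C_ss = Q C_in/(Q + kV) = C_in/(1 + kV/Q).
C_ss = 26.1·1.73/(26.1 + 0.0446·1150) = 45.153/77.390 = 0.58345 mol/L.

0.583 mol/L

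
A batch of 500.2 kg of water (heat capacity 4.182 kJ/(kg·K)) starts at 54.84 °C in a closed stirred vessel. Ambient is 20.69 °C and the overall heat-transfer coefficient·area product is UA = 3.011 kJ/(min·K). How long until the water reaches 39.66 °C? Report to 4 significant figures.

408.4 min

First-law balance (no shaft work): M c_p dT/dt = −UA(T − T_amb).
τ = M c_p/UA = 694.731 min; T_ss = T_amb = 20.6900 °C.
T(t) = T_ss + (T₀ − T_ss)e^(−t/τ); set T = 39.66:
t = −τ ln[(T − T_ss)/(T₀ − T_ss)] = −694.731 · ln(0.555490) = 408.435 min.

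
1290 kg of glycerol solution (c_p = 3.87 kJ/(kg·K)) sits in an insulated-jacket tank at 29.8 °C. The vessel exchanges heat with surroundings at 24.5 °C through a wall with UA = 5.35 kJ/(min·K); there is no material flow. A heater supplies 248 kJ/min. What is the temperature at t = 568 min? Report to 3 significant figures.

48.5 °C

Lumped-capacitance energy balance: M c_p dT/dt = UA(T_amb − T) + Q̇.
dT/dt = (T_ss − T)/τ with T_ss = T_amb + Q̇/UA = 24.5 + 248/5.35 = 70.855 °C, τ = M c_p/UA = 1290·3.87/5.35 = 933.14 min.
T approaches T_ss exponentially: T(t) = T_ss + (T₀ − T_ss) e^(−t/τ).
T(568) = 70.855 + (-41.055)·0.54406 = 48.519 °C.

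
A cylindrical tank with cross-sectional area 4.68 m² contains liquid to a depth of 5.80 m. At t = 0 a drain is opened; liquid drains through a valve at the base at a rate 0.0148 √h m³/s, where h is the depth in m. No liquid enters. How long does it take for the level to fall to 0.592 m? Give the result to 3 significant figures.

A dh/dt = −Q_out = −0.0148 √h.
Separate and integrate: 2(√h − √h₀) = −(0.0148/A) t.
t = 2A(√h₀ − √h)/0.0148 = 2·4.68·(√5.80 − √0.592)/0.0148
  = 9.3600 × (2.4083 − 0.76942) / 0.0148 = 1036.5 s.

1040 s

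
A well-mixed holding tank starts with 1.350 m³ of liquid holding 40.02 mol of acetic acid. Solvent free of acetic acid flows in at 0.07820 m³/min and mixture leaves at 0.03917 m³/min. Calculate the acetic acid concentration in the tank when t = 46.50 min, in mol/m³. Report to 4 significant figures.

Total volume: dV/dt = Q_in − Q_out = 0.0390300 m³/min, so V(t) = 1.350 + 0.0390300 t and V(46.50) = 3.16490 m³.
Species balance (pure solvent in): dm/dt = −Q_out · m/V(t).
Separate: dm/m = −Q_out dt/V(t) ⇒ ln(m/m₀) = −(Q_out/(Q_in−Q_out)) ln(V/V₀).
m = m₀ (V₀/V)^(Q_out/(Q_in−Q_out)) = 40.02 × (1.350/3.16490)^(1.00359) = 17.0186 mol.
C = m/V = 17.0186/3.16490 = 5.37731 mol/m³.

5.377 mol/m³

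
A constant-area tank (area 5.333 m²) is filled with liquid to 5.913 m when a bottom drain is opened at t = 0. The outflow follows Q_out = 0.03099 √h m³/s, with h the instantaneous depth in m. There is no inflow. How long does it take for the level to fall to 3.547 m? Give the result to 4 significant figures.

188.7 s

Unsteady balance on liquid volume: A dh/dt = −0.03099 √h.
This is separable: 2 d(√h)/dt = −0.03099/A, so √h = √h₀ − (0.03099/(2A)) t.
t = 2A(√h₀ − √h)/0.03099 = 2·5.333·(√5.913 − √3.547)/0.03099
  = 10.6660 × (2.43167 − 1.88335) / 0.03099 = 188.718 s.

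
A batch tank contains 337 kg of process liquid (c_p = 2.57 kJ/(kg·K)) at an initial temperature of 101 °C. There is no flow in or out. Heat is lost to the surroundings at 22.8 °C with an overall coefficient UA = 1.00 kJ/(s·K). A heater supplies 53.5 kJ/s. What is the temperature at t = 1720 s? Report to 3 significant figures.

79.7 °C

Heat balance on the well-mixed liquid: M c_p dT/dt = −UA(T − T_amb) + Q̇.
dT/dt = (T_ss − T)/τ with T_ss = T_amb + Q̇/UA = 22.8 + 53.5/1.00 = 76.300 °C, τ = M c_p/UA = 337·2.57/1.00 = 866.09 s.
T approaches T_ss exponentially: T(t) = T_ss + (T₀ − T_ss) e^(−t/τ).
T(1720) = 76.300 + (24.700)·0.13725 = 79.690 °C.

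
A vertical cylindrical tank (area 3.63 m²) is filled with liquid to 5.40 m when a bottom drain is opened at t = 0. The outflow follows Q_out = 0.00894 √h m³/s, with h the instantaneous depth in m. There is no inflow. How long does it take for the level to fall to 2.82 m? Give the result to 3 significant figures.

A dh/dt = −Q_out = −0.00894 √h.
Separate and integrate: 2(√h − √h₀) = −(0.00894/A) t.
t = 2A(√h₀ − √h)/0.00894 = 2·3.63·(√5.40 − √2.82)/0.00894
  = 7.2600 × (2.3238 − 1.6793) / 0.00894 = 523.39 s.

523 s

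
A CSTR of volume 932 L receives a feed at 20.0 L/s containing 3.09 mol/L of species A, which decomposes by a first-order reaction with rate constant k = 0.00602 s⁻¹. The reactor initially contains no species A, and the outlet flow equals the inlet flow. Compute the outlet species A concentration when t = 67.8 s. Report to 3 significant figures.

Accumulation = in − out − consumed: V dC/dt = Q C_in − Q C − k V C.
This is linear with rate a = Q/V + k = 0.027479 s⁻¹.
C_ss = Q C_in/(Q + kV) = 2.4131 mol/L; C(t) = C_ss + (C₀ − C_ss) e^(−a t).
C(67.8) = 2.4131 + (-2.4131)·e^(−0.027479·67.8) = 2.4131 + (-2.4131)·0.15519 = 2.0386 mol/L.

2.04 mol/L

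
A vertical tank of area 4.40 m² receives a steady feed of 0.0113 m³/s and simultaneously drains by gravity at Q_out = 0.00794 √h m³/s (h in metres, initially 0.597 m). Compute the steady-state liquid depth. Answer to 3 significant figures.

2.03 m

A dh/dt = Q_in − 0.00794 √h. Steady state requires inflow = outflow:
Q_in = 0.00794 √h_ss ⇒ √h_ss = 0.0113/0.00794 = 1.4232.
h_ss = 1.4232² = 2.0254 m. (Since h₀ = 0.597 m < h_ss, the level will rise toward this value.)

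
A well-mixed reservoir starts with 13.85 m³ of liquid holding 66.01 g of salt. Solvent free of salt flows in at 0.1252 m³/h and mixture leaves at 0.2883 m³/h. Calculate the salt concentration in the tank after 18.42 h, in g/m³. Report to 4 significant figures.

Let m(t) be the amount of salt. Volume: V(t) = V₀ + (Q_in − Q_out) t = 13.85 − 0.163100 t; V(18.42) = 10.8457 m³.
Solute balance: dm/dt = 0 − Q_out C = −Q_out m/V(t).
Separate: dm/m = −Q_out dt/V(t) ⇒ ln(m/m₀) = −(Q_out/(Q_in−Q_out)) ln(V/V₀).
m = m₀ (V₀/V)^(Q_out/(Q_in−Q_out)) = 66.01 × (13.85/10.8457)^(-1.76763) = 42.8451 g.
C = m/V = 42.8451/10.8457 = 3.95043 g/m³.

3.950 g/m³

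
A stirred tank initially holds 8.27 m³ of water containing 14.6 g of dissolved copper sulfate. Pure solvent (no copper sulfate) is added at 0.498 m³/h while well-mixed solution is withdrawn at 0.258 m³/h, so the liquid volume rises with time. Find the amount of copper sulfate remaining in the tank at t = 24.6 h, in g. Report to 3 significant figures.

Total volume: dV/dt = Q_in − Q_out = 0.24000 m³/h, so V(t) = 8.27 + 0.24000 t and V(24.6) = 14.174 m³.
No copper sulfate enters, so dm/dt = −Q_out · (m/V).
dm/m = −Q_out dt/(V₀ + 0.24000 t); integrating gives ln(m/m₀) = −(Q_out/(Q_in−Q_out)) ln(V/V₀).
m = m₀ (V₀/V)^(Q_out/(Q_in−Q_out)) = 14.6 × (8.27/14.174)^(1.0750) = 8.1812 g.

8.18 g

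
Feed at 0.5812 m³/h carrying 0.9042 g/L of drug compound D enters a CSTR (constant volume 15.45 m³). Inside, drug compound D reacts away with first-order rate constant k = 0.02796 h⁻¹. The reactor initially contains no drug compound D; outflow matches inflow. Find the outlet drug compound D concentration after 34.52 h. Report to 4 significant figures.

V dC/dt = Q(C_in − C) − k V C.
dC/dt = (Q/V) C_in − (Q/V + k) C; effective rate a = Q/V + k = 0.0376181 + 0.02796 = 0.0655781 h⁻¹.
C_ss = Q C_in/(Q + kV) = 0.518684 g/L; C(t) = C_ss + (C₀ − C_ss) e^(−a t).
C(34.52) = 0.518684 + (-0.518684)·e^(−0.0655781·34.52) = 0.518684 + (-0.518684)·0.103959 = 0.464762 g/L.

0.4648 g/L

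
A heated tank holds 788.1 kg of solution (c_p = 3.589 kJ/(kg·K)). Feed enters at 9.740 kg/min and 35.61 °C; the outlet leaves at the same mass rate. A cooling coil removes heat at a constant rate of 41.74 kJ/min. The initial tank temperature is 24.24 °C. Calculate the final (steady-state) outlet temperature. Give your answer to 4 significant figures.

Heat balance on the well-mixed liquid: M c_p dT/dt = ṁ c_p (T_in − T) − 41.74.
At steady state dT/dt = 0 ⇒ T_ss = T_in − Q̇/(ṁ c_p) = 35.61 − 41.74/(9.740·3.589) = 34.4160 °C.

34.42 °C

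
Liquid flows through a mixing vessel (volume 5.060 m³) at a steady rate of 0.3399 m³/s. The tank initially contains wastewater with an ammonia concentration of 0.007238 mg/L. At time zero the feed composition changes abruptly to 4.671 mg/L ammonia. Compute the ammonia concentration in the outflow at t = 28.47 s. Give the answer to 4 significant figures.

Accumulation = in − out for the solute gives V dC/dt = Q(C_in − C).
Rewrite as dC/dt + C/τ = C_in/τ, τ = V/Q = 14.8867 s.
Solution: C(t) = C_in + (C₀ − C_in) e^(−t/τ).
C(28.47) = 4.671 + (0.007238 − 4.671)·e^(−28.47/14.8867) = 4.671 + (-4.66376)·0.147719 = 3.98207 mg/L.

3.982 mg/L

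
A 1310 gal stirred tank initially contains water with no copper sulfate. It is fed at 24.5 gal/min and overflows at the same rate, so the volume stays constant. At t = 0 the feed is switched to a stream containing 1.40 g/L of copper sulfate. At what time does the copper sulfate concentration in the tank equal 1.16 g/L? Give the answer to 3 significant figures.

Transient balance on the dissolved component: V dC/dt = Q(C_in − C), so τ = V/Q = 53.469 min.
C(t) = C_in + (C₀ − C_in) e^(−t/τ). Set C = 1.16 and solve for t:
e^(−t/τ) = (C − C_in)/(C₀ − C_in) = (1.16 − 1.40)/(0 − 1.40) = 0.17143
t = −τ ln(…) = 53.469 × 1.7636 = 94.298 min.

94.3 min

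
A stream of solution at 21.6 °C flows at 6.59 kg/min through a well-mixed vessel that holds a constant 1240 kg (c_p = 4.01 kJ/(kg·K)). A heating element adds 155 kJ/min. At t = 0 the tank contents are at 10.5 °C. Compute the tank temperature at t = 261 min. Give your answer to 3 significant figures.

23.2 °C

M c_p dT/dt = ṁ c_p (T_in − T) + Q̇.
τ = M/ṁ = 188.16 min; T_ss = T_in + Q̇/(ṁ c_p) = 21.6 + 155/(6.59·4.01) = 27.465 °C.
This is linear first-order; T(t) = T_ss + (T₀ − T_ss) e^(−t/τ).
T(261) = 27.465 + (-16.965)·e^(−261/188.16) = 27.465 + (-16.965)·0.24980 = 23.227 °C.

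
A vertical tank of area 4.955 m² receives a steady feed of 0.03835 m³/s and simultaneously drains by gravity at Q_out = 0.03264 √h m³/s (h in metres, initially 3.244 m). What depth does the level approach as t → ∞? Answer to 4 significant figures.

A dh/dt = Q_in − 0.03264 √h. Steady state requires inflow = outflow:
Q_in = 0.03264 √h_ss ⇒ √h_ss = 0.03835/0.03264 = 1.17494.
h_ss = 1.17494² = 1.38048 m. (Since h₀ = 3.244 m > h_ss, the level will fall toward this value.)

1.380 m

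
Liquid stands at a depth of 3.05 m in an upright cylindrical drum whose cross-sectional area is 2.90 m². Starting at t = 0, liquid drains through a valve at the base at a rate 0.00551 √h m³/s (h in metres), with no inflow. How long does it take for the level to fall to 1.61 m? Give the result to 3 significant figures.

503 s

With no inflow, A dh/dt = −0.00551 √h.
This is separable: 2 d(√h)/dt = −0.00551/A, so √h = √h₀ − (0.00551/(2A)) t.
t = 2A(√h₀ − √h)/0.00551 = 2·2.90·(√3.05 − √1.61)/0.00551
  = 5.8000 × (1.7464 − 1.2689) / 0.00551 = 502.70 s.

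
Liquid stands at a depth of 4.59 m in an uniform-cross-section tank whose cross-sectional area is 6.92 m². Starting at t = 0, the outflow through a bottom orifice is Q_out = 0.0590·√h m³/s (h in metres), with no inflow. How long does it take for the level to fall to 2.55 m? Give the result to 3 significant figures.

A dh/dt = −Q_out = −0.0590 √h.
∫ h^(−1/2) dh = −(0.0590/A) ∫ dt, giving 2√h = 2√h₀ − (0.0590/A) t.
t = 2A(√h₀ − √h)/0.0590 = 2·6.92·(√4.59 − √2.55)/0.0590
  = 13.840 × (2.1424 − 1.5969) / 0.0590 = 127.97 s.

128 s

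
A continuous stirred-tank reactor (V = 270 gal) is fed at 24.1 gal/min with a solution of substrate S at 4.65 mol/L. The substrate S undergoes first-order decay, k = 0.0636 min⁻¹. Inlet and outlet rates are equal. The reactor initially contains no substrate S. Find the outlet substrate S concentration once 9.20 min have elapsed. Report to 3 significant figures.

2.05 mol/L

Species balance: V dC/dt = Q C_in − Q C − k V C.
dC/dt = (Q/V) C_in − (Q/V + k) C; effective rate a = Q/V + k = 0.089259 + 0.0636 = 0.15286 min⁻¹.
C_ss = Q C_in/(Q + kV) = 2.7153 mol/L; C(t) = C_ss + (C₀ − C_ss) e^(−a t).
C(9.20) = 2.7153 + (-2.7153)·e^(−0.15286·9.20) = 2.7153 + (-2.7153)·0.24505 = 2.0499 mol/L.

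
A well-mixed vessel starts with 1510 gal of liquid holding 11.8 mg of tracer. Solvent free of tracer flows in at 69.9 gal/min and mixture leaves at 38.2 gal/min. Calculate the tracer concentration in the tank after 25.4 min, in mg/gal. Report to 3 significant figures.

Total volume: dV/dt = Q_in − Q_out = 31.700 gal/min, so V(t) = 1510 + 31.700 t and V(25.4) = 2315.2 gal.
No tracer enters, so dm/dt = −Q_out · (m/V).
Separate: dm/m = −Q_out dt/V(t) ⇒ ln(m/m₀) = −(Q_out/(Q_in−Q_out)) ln(V/V₀).
m = m₀ (V₀/V)^(Q_out/(Q_in−Q_out)) = 11.8 × (1510/2315.2)^(1.2050) = 7.0504 mg.
C = m/V = 7.0504/2315.2 = 0.0030453 mg/gal.

0.00305 mg/gal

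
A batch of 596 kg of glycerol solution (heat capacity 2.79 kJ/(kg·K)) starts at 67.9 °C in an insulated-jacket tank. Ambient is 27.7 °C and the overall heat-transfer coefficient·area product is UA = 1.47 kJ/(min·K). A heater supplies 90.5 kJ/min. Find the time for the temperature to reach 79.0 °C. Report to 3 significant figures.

Unsteady energy balance on the tank contents: M c_p dT/dt = −UA(T − T_amb) + Q̇.
τ = M c_p/UA = 1131.2 min; T_ss = T_amb + Q̇/UA = 27.7 + 90.5/1.47 = 89.265 °C.
T(t) = T_ss + (T₀ − T_ss)e^(−t/τ); set T = 79.0:
t = −τ ln[(T − T_ss)/(T₀ − T_ss)] = −1131.2 · ln(0.48045) = 829.19 min.

829 min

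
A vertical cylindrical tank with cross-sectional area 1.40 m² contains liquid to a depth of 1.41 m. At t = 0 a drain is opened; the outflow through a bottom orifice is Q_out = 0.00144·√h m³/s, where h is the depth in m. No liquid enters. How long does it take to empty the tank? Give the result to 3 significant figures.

2310 s

Volume balance on the tank: A dh/dt = −0.00144 √h.
This is separable: 2 d(√h)/dt = −0.00144/A, so √h = √h₀ − (0.00144/(2A)) t.
Set h = 0: 2√h₀ = (0.00144/A) t_empty ⇒ t_empty = 2A√h₀/0.00144.
t_empty = 2·1.40·√1.41/0.00144 = 2.8000·1.1874/0.00144 = 2308.9 s.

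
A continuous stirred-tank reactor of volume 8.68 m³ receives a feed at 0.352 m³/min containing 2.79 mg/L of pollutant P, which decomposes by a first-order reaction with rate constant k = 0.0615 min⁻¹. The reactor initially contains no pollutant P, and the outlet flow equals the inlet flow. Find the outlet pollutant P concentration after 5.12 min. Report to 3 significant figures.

0.451 mg/L

Accumulation = in − out − consumed: V dC/dt = Q C_in − Q C − k V C.
This is linear with rate a = Q/V + k = 0.10205 min⁻¹.
C_ss = Q C_in/(Q + kV) = 1.1087 mg/L; C(t) = C_ss + (C₀ − C_ss) e^(−a t).
C(5.12) = 1.1087 + (-1.1087)·e^(−0.10205·5.12) = 1.1087 + (-1.1087)·0.59303 = 0.45120 mg/L.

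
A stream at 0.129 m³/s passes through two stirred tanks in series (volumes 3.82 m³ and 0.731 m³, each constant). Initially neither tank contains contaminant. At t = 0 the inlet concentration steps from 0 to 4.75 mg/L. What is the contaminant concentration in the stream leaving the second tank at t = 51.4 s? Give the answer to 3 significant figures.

3.71 mg/L

Time constants: τᵢ = Vᵢ/Q for each well-mixed tank.
τ₁ = 3.82/0.129 = 29.612 s; τ₂ = 0.731/0.129 = 5.6667 s.
Solving the cascade with C₁(0)=C₂(0)=0 gives C₂(t) = C_in[1 − (τ₁ e^(−t/τ₁) − τ₂ e^(−t/τ₂))/(τ₁ − τ₂)].
At t = 51.4: e^(−t/τ₁) = 0.17627, e^(−t/τ₂) = 0.00011500.
C₂ = 4.75·[1 − (29.612·0.17627 − 5.6667·0.00011500)/(23.946)] = 4.75·0.78205 = 3.7147 mg/L.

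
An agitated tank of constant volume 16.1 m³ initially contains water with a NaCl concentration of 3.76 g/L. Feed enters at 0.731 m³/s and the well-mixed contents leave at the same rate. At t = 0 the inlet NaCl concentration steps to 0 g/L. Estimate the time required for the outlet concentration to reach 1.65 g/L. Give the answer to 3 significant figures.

Species balance: V dC/dt = Q(C_in − C) ⇒ τ = V/Q = 22.025 s.
C(t) = C_in + (C₀ − C_in) e^(−t/τ). Set C = 1.65 and solve for t:
e^(−t/τ) = (C − C_in)/(C₀ − C_in) = (1.65 − 0)/(3.76 − 0) = 0.43883
t = −τ ln(…) = 22.025 × 0.82364 = 18.140 s.

18.1 s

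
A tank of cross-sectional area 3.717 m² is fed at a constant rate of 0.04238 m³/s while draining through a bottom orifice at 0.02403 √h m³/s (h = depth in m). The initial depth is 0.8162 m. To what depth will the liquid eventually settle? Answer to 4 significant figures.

3.110 m

A dh/dt = Q_in − 0.02403 √h. Steady state requires inflow = outflow:
Q_in = 0.02403 √h_ss ⇒ √h_ss = 0.04238/0.02403 = 1.76363.
h_ss = 1.76363² = 3.11039 m. (Since h₀ = 0.8162 m < h_ss, the level will rise toward this value.)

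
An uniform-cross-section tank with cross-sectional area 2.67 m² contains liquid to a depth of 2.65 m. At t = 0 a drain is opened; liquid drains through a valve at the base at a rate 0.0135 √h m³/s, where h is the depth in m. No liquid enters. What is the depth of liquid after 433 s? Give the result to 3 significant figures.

A dh/dt = −Q_out = −0.0135 √h.
∫ h^(−1/2) dh = −(0.0135/A) ∫ dt, giving 2√h = 2√h₀ − (0.0135/A) t.
√h = √2.65 − 0.0135·433/(2·2.67) = 1.6279 − 1.0947 = 0.53322.
h = 0.53322² = 0.28432 m.

0.284 m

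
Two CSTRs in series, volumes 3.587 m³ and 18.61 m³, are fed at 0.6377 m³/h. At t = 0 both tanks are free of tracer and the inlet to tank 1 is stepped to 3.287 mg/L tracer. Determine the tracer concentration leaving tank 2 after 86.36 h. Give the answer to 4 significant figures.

Time constants: τᵢ = Vᵢ/Q for each well-mixed tank.
τ₁ = 3.587/0.6377 = 5.62490 h; τ₂ = 18.61/0.6377 = 29.1830 h.
Solving the cascade with C₁(0)=C₂(0)=0 gives C₂(t) = C_in[1 − (τ₁ e^(−t/τ₁) − τ₂ e^(−t/τ₂))/(τ₁ − τ₂)].
At t = 86.36: e^(−t/τ₁) = 2.14886e-07, e^(−t/τ₂) = 0.0518574.
C₂ = 3.287·[1 − (5.62490·2.14886e-07 − 29.1830·0.0518574)/(-23.5581)] = 3.287·0.935761 = 3.07585 mg/L.

3.076 mg/L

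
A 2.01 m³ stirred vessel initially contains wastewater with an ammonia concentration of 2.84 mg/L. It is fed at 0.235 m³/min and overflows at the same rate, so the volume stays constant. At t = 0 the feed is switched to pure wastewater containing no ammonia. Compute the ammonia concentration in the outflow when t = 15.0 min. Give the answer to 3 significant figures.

0.492 mg/L

Species balance on the tank: V dC/dt = Q(C_in − C).
So dC/dt = (C_in − C)/τ with τ = V/Q = 2.01/0.235 = 8.5532 min.
Solution: C(t) = C_in + (C₀ − C_in) e^(−t/τ).
C(15.0) = 0 + (2.84 − 0)·e^(−15.0/8.5532) = 0 + (2.8400)·0.17313 = 0.49168 mg/L.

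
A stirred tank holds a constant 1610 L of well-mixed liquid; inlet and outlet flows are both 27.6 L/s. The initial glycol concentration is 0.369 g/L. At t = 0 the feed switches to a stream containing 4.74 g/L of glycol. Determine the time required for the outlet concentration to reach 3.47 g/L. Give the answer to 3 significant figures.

72.1 s

Species balance on the tank: V dC/dt = Q(C_in − C), so τ = V/Q = 58.333 s.
C(t) = C_in + (C₀ − C_in) e^(−t/τ). Set C = 3.47 and solve for t:
e^(−t/τ) = (C − C_in)/(C₀ − C_in) = (3.47 − 4.74)/(0.369 − 4.74) = 0.29055
t = −τ ln(…) = 58.333 × 1.2360 = 72.099 s.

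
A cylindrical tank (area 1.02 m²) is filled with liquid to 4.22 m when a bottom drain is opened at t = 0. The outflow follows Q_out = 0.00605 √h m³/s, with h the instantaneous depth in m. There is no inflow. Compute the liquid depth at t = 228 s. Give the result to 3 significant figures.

Mass balance (ρ constant): A dh/dt = −0.00605 √h.
∫ h^(−1/2) dh = −(0.00605/A) ∫ dt, giving 2√h = 2√h₀ − (0.00605/A) t.
√h = √4.22 − 0.00605·228/(2·1.02) = 2.0543 − 0.67618 = 1.3781.
h = 1.3781² = 1.8991 m.

1.90 m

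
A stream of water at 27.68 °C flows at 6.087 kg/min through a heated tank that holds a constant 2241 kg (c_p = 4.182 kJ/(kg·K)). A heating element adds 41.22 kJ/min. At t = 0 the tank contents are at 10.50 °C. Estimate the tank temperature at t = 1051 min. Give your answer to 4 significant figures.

28.22 °C

M c_p dT/dt = ṁ c_p (T_in − T) + Q̇.
Rearrange: dT/dt = (T_ss − T)/τ with τ = M/ṁ = 368.162 min and T_ss = T_in + Q̇/(ṁ c_p) = 29.2993 °C.
This is linear first-order; T(t) = T_ss + (T₀ − T_ss) e^(−t/τ).
T(1051) = 29.2993 + (-18.7993)·e^(−1051/368.162) = 29.2993 + (-18.7993)·0.0575717 = 28.2170 °C.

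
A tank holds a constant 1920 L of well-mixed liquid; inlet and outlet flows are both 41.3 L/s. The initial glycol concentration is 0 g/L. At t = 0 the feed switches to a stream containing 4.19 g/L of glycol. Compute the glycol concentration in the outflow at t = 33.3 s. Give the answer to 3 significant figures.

2.14 g/L

Transient balance on the dissolved component: V dC/dt = Q(C_in − C).
Time constant τ = V/Q = 1920/41.3 = 46.489 s.
This is linear first-order; C(t) = C_in + (C₀ − C_in) e^(−t/τ).
C(33.3) = 4.19 + (0 − 4.19)·e^(−33.3/46.489) = 4.19 + (-4.1900)·0.48856 = 2.1429 g/L.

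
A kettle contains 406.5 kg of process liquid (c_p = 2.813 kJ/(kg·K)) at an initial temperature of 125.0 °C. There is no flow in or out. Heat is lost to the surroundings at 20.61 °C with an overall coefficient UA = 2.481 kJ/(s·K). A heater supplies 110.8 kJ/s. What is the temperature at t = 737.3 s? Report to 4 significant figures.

M c_p dT/dt = −UA(T − T_amb) + Q̇.
dT/dt = (T_ss − T)/τ with T_ss = T_amb + Q̇/UA = 20.61 + 110.8/2.481 = 65.2694 °C, τ = M c_p/UA = 406.5·2.813/2.481 = 460.897 s.
Solution: T(t) = T_ss + (T₀ − T_ss) e^(−t/τ).
T(737.3) = 65.2694 + (59.7306)·0.201955 = 77.3323 °C.

77.33 °C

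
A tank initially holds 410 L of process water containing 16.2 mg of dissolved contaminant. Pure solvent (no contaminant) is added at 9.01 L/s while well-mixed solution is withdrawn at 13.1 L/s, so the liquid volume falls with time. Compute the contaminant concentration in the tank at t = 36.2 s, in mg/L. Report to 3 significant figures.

Total volume: dV/dt = Q_in − Q_out = -4.0900 L/s, so V(t) = 410 − 4.0900 t and V(36.2) = 261.94 L.
Solute balance: dm/dt = 0 − Q_out C = −Q_out m/V(t).
dm/m = −Q_out dt/(V₀ − 4.0900 t); integrating gives ln(m/m₀) = −(Q_out/(Q_in−Q_out)) ln(V/V₀).
m = m₀ (V₀/V)^(Q_out/(Q_in−Q_out)) = 16.2 × (410/261.94)^(-3.2029) = 3.8574 mg.
C = m/V = 3.8574/261.94 = 0.014726 mg/L.

0.0147 mg/L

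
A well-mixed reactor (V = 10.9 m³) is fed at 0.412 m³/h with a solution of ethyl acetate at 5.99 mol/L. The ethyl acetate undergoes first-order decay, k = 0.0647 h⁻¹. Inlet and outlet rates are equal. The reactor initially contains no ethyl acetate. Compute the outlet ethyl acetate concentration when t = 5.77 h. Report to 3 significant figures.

Accumulation = in − out − consumed: V dC/dt = Q C_in − Q C − k V C.
This is linear with rate a = Q/V + k = 0.10250 h⁻¹.
C_ss = Q C_in/(Q + kV) = 2.2089 mol/L; C(t) = C_ss + (C₀ − C_ss) e^(−a t).
C(5.77) = 2.2089 + (-2.2089)·e^(−0.10250·5.77) = 2.2089 + (-2.2089)·0.55354 = 0.98619 mol/L.

0.986 mol/L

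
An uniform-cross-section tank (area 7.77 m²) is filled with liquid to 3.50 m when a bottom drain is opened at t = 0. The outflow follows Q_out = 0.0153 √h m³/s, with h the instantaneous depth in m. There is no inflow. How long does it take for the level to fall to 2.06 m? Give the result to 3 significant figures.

A dh/dt = −Q_out = −0.0153 √h.
∫ h^(−1/2) dh = −(0.0153/A) ∫ dt, giving 2√h = 2√h₀ − (0.0153/A) t.
t = 2A(√h₀ − √h)/0.0153 = 2·7.77·(√3.50 − √2.06)/0.0153
  = 15.540 × (1.8708 − 1.4353) / 0.0153 = 442.39 s.

442 s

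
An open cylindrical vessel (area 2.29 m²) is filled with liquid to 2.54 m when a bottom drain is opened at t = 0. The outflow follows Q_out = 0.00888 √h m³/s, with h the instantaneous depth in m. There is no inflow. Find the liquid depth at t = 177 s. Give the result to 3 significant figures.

1.56 m

A dh/dt = −Q_out = −0.00888 √h.
This is separable: 2 d(√h)/dt = −0.00888/A, so √h = √h₀ − (0.00888/(2A)) t.
√h = √2.54 − 0.00888·177/(2·2.29) = 1.5937 − 0.34318 = 1.2506.
h = 1.2506² = 1.5639 m.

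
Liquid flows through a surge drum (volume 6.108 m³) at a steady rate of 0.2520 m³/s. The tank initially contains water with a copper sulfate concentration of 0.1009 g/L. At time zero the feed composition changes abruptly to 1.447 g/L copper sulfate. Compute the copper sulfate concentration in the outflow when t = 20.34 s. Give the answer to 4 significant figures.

0.8654 g/L

Unsteady species balance (constant V, well mixed): V dC/dt = Q(C_in − C).
Rewrite as dC/dt + C/τ = C_in/τ, τ = V/Q = 24.2381 s.
Solution: C(t) = C_in + (C₀ − C_in) e^(−t/τ).
C(20.34) = 1.447 + (0.1009 − 1.447)·e^(−20.34/24.2381) = 1.447 + (-1.34610)·0.432067 = 0.865395 g/L.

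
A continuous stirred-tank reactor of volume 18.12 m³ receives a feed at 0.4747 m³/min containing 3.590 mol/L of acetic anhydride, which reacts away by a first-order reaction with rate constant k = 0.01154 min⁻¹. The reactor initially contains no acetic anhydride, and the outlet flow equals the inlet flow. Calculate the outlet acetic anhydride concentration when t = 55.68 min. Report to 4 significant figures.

2.187 mol/L

V dC/dt = Q(C_in − C) − k V C.
This is linear with rate a = Q/V + k = 0.0377376 min⁻¹.
C_ss = Q C_in/(Q + kV) = 2.49219 mol/L; C(t) = C_ss + (C₀ − C_ss) e^(−a t).
C(55.68) = 2.49219 + (-2.49219)·e^(−0.0377376·55.68) = 2.49219 + (-2.49219)·0.122306 = 2.18738 mol/L.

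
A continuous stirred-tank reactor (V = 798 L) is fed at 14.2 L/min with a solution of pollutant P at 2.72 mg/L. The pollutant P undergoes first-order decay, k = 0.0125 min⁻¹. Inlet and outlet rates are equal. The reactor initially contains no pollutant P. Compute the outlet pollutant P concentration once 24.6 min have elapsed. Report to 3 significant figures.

0.839 mg/L

V dC/dt = Q(C_in − C) − k V C.
This is linear with rate a = Q/V + k = 0.030294 min⁻¹.
C_ss = Q C_in/(Q + kV) = 1.5977 mg/L; C(t) = C_ss + (C₀ − C_ss) e^(−a t).
C(24.6) = 1.5977 + (-1.5977)·e^(−0.030294·24.6) = 1.5977 + (-1.5977)·0.47462 = 0.83939 mg/L.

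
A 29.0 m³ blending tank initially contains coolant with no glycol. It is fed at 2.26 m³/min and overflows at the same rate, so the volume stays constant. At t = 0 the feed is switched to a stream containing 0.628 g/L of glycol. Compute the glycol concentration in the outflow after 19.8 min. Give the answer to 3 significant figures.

0.494 g/L

Accumulation = in − out for the solute gives V dC/dt = Q(C_in − C).
Time constant τ = V/Q = 29.0/2.26 = 12.832 min.
This is linear first-order; C(t) = C_in + (C₀ − C_in) e^(−t/τ).
C(19.8) = 0.628 + (0 − 0.628)·e^(−19.8/12.832) = 0.628 + (-0.62800)·0.21373 = 0.49378 g/L.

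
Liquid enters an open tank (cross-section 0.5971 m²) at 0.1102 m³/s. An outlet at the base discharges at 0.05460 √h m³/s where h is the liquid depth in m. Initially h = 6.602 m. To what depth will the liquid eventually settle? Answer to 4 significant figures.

Level balance: A dh/dt = 0.1102 − 0.05460 √h. Setting dh/dt = 0:
Q_in = 0.05460 √h_ss ⇒ √h_ss = 0.1102/0.05460 = 2.01832.
h_ss = 2.01832² = 4.07360 m. (Since h₀ = 6.602 m > h_ss, the level will fall toward this value.)

4.074 m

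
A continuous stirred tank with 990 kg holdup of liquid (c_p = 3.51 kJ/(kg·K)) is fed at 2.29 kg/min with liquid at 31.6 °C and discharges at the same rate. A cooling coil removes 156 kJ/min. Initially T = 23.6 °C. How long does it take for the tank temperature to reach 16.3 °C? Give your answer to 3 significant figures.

M c_p dT/dt = ṁ c_p (T_in − T) − Q̇.
τ = M/ṁ = 432.31 min; T_ss = T_in − Q̇/(ṁ c_p) = 12.192 °C.
T(t) = T_ss + (T₀ − T_ss) e^(−t/τ). Set T = 16.3:
e^(−t/τ) = (16.3 − 12.192)/(23.6 − 12.192) = 0.36010
t = −432.31 · ln(0.36010) = 441.55 min.

442 min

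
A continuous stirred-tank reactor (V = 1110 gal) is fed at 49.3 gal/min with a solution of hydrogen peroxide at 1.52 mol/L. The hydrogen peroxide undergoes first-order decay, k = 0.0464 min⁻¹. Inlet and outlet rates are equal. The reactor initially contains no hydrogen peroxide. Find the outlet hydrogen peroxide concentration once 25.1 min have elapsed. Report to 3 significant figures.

0.667 mol/L

V dC/dt = Q(C_in − C) − k V C.
This is linear with rate a = Q/V + k = 0.090814 min⁻¹.
C_ss = Q C_in/(Q + kV) = 0.74338 mol/L; C(t) = C_ss + (C₀ − C_ss) e^(−a t).
C(25.1) = 0.74338 + (-0.74338)·e^(−0.090814·25.1) = 0.74338 + (-0.74338)·0.10234 = 0.66730 mol/L.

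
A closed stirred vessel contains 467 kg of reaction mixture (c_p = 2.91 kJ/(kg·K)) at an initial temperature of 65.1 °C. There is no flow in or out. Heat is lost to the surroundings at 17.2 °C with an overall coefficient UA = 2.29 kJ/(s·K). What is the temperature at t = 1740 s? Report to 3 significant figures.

19.8 °C

M c_p dT/dt = −UA(T − T_amb).
dT/dt = (T_ss − T)/τ with T_ss = T_amb = 17.200 °C, τ = M c_p/UA = 467·2.91/2.29 = 593.44 s.
This is linear first-order; T(t) = T_ss + (T₀ − T_ss) e^(−t/τ).
T(1740) = 17.200 + (47.900)·0.053286 = 19.752 °C.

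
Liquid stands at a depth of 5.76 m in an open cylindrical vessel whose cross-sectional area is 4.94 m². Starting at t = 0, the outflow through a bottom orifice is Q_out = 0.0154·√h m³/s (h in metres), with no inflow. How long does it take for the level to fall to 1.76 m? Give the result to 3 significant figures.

689 s

A dh/dt = −Q_out = −0.0154 √h.
∫ h^(−1/2) dh = −(0.0154/A) ∫ dt, giving 2√h = 2√h₀ − (0.0154/A) t.
t = 2A(√h₀ − √h)/0.0154 = 2·4.94·(√5.76 − √1.76)/0.0154
  = 9.8800 × (2.4000 − 1.3266) / 0.0154 = 688.62 s.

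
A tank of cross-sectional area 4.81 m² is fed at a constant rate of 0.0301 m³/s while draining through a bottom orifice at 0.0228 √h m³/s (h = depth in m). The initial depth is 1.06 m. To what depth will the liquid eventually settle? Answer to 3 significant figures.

1.74 m

Mass balance (ρ constant): A dh/dt = Q_in − 0.0228 √h. At steady state dh/dt = 0:
Q_in = 0.0228 √h_ss ⇒ √h_ss = 0.0301/0.0228 = 1.3202.
h_ss = 1.3202² = 1.7429 m. (Since h₀ = 1.06 m < h_ss, the level will rise toward this value.)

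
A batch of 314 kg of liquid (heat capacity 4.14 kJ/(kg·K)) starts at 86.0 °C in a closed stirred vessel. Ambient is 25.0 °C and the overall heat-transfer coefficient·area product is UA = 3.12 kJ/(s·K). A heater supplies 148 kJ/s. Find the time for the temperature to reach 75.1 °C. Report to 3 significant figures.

678 s

Heat balance on the well-mixed liquid: M c_p dT/dt = −UA(T − T_amb) + Q̇.
τ = M c_p/UA = 416.65 s; T_ss = T_amb + Q̇/UA = 25.0 + 148/3.12 = 72.436 °C.
T(t) = T_ss + (T₀ − T_ss)e^(−t/τ); set T = 75.1:
t = −τ ln[(T − T_ss)/(T₀ − T_ss)] = −416.65 · ln(0.19641) = 678.13 s.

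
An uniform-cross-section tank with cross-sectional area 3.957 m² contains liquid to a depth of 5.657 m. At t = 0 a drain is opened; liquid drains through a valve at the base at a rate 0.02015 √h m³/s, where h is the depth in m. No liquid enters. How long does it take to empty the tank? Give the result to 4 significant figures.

934.1 s

A dh/dt = −Q_out = −0.02015 √h.
∫ h^(−1/2) dh = −(0.02015/A) ∫ dt, giving 2√h = 2√h₀ − (0.02015/A) t.
Tank is empty when √h = 0: t_empty = 2A√h₀/0.02015.
t_empty = 2·3.957·√5.657/0.02015 = 7.91400·2.37844/0.02015 = 934.145 s.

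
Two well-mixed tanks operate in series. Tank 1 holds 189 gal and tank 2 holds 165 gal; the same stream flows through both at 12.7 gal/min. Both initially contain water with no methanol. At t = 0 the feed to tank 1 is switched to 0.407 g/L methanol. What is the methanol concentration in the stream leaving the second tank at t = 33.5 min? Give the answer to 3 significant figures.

0.282 g/L

Each tank obeys Vᵢ dCᵢ/dt = Q(Cᵢ₋₁ − Cᵢ), so τᵢ = Vᵢ/Q.
τ₁ = 189/12.7 = 14.882 min; τ₂ = 165/12.7 = 12.992 min.
Tank 1: C₁ = C_in(1 − e^(−t/τ₁)). Tank 2 (τ₁ ≠ τ₂): C₂ = C_in[1 − (τ₁ e^(−t/τ₁) − τ₂ e^(−t/τ₂))/(τ₁ − τ₂)].
At t = 33.5: e^(−t/τ₁) = 0.10529, e^(−t/τ₂) = 0.075889.
C₂ = 0.407·[1 − (14.882·0.10529 − 12.992·0.075889)/(1.8898)] = 0.407·0.69260 = 0.28189 g/L.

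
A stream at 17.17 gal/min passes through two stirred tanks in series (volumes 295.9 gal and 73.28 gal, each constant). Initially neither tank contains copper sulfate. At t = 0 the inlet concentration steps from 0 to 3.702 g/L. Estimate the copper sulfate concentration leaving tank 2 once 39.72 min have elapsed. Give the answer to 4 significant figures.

Species balance on tank i: dCᵢ/dt = (Cᵢ₋₁ − Cᵢ)/τᵢ with τᵢ = Vᵢ/Q.
τ₁ = 295.9/17.17 = 17.2335 min; τ₂ = 73.28/17.17 = 4.26791 min.
Solving the cascade with C₁(0)=C₂(0)=0 gives C₂(t) = C_in[1 − (τ₁ e^(−t/τ₁) − τ₂ e^(−t/τ₂))/(τ₁ − τ₂)].
At t = 39.72: e^(−t/τ₁) = 0.0997781, e^(−t/τ₂) = 9.08169e-05.
C₂ = 3.702·[1 − (17.2335·0.0997781 − 4.26791·9.08169e-05)/(12.9656)] = 3.702·0.867408 = 3.21114 g/L.

3.211 g/L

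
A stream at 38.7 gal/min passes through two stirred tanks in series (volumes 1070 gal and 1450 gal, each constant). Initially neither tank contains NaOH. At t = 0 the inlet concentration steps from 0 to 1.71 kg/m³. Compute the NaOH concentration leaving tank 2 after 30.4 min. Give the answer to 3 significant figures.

0.415 kg/m³

Time constants: τᵢ = Vᵢ/Q for each well-mixed tank.
τ₁ = 1070/38.7 = 27.649 min; τ₂ = 1450/38.7 = 37.468 min.
Solving the cascade with C₁(0)=C₂(0)=0 gives C₂(t) = C_in[1 − (τ₁ e^(−t/τ₁) − τ₂ e^(−t/τ₂))/(τ₁ − τ₂)].
At t = 30.4: e^(−t/τ₁) = 0.33303, e^(−t/τ₂) = 0.44425.
C₂ = 1.71·[1 − (27.649·0.33303 − 37.468·0.44425)/(-9.8191)] = 1.71·0.24258 = 0.41482 kg/m³.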